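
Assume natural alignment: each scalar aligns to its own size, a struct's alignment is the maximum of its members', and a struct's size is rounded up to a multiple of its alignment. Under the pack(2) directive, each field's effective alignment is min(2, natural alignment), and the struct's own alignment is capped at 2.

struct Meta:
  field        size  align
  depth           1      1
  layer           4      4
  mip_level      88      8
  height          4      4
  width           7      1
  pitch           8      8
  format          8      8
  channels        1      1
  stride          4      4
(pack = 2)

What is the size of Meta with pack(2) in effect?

128

0..1  depth  (1B, 1-aligned)
1..2  -- padding (1B)
2..6  layer  (4B, 2-aligned)
6..94  mip_level  (88B, 2-aligned)
94..98  height  (4B, 2-aligned)
98..105  width  (7B, 1-aligned)
105..106  -- padding (1B)
106..114  pitch  (8B, 2-aligned)
114..122  format  (8B, 2-aligned)
122..123  channels  (1B, 1-aligned)
123..124  -- padding (1B)
124..128  stride  (4B, 2-aligned)
sizeof = 128, alignof = 2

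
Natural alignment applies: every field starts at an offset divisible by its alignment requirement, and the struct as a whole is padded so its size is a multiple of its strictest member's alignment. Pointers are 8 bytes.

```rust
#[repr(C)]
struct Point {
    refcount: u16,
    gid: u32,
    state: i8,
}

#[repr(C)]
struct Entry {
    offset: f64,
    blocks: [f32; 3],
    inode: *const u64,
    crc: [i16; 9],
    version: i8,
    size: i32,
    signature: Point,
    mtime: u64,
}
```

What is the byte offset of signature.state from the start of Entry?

Point: refcount at 0 (size 2, align 2) → ends 2; pad 2 to align 4 for gid; gid at 4 (size 4, align 4) → ends 8; state at 8 (size 1, align 1) → ends 9; tail pad 3 to reach multiple of 4; total 12 bytes, alignment 4
offset at 0 (size 8, align 8) → ends 8
blocks at 8 (size 12, align 4) → ends 20
pad 4 to align 8 for inode
inode at 24 (size 8, align 8) → ends 32
crc at 32 (size 18, align 2) → ends 50
version at 50 (size 1, align 1) → ends 51
pad 1 to align 4 for size
size at 52 (size 4, align 4) → ends 56
signature at 56 (size 12, align 4) → ends 68
within Point: state at 8
56 + 8 = 64

64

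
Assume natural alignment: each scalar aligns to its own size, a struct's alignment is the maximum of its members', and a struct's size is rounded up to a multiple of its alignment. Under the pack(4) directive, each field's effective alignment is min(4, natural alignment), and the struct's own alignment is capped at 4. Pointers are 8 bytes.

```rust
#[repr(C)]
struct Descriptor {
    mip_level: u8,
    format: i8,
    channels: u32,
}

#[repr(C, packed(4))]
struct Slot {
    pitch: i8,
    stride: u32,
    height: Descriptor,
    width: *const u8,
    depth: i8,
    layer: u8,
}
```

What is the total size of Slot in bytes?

28 bytes

Descriptor: mip_level at 0 (size 1, align 1) → ends 1; format at 1 (size 1, align 1) → ends 2; pad 2 to align 4 for channels; channels at 4 (size 4, align 4) → ends 8; total 8 bytes, alignment 4
pitch at 0 (size 1, align 1) → ends 1
pad 3 to align 4 for stride
stride at 4 (size 4, align 4) → ends 8
height at 8 (size 8, align 4) → ends 16
width at 16 (size 8, align 4) → ends 24
depth at 24 (size 1, align 1) → ends 25
layer at 25 (size 1, align 1) → ends 26
tail pad 2 to reach multiple of 4
total 28 bytes, alignment 4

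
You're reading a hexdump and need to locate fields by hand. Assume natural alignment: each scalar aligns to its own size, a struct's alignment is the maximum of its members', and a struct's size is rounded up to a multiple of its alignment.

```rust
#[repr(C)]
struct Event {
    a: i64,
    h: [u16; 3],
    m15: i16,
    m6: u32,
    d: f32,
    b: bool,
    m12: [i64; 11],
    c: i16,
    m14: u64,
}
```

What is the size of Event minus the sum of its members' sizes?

a at 0 (size 8, align 8) → ends 8
h at 8 (size 6, align 2) → ends 14
m15 at 14 (size 2, align 2) → ends 16
m6 at 16 (size 4, align 4) → ends 20
d at 20 (size 4, align 4) → ends 24
b at 24 (size 1, align 1) → ends 25
pad 7 to align 8 for m12
m12 at 32 (size 88, align 8) → ends 120
c at 120 (size 2, align 2) → ends 122
pad 6 to align 8 for m14
m14 at 128 (size 8, align 8) → ends 136
total 136 bytes, alignment 8
data bytes 123, size 136 → padding 13

13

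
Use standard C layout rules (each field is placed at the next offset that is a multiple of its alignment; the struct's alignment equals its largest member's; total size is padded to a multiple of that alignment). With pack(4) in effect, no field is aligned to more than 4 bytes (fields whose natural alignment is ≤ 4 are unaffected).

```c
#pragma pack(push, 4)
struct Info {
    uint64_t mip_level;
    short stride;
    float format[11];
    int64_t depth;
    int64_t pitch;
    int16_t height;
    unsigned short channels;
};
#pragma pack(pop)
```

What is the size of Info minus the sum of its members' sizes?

2

@0: mip_level [8B, align 4] → 8
@8: stride [2B, align 2] → 10
+2 pad (align 4)
@12: format [44B, align 4] → 56
@56: depth [8B, align 4] → 64
@64: pitch [8B, align 4] → 72
@72: height [2B, align 2] → 74
@74: channels [2B, align 2] → 76
size 76, align 4
data bytes 74, size 76 → padding 2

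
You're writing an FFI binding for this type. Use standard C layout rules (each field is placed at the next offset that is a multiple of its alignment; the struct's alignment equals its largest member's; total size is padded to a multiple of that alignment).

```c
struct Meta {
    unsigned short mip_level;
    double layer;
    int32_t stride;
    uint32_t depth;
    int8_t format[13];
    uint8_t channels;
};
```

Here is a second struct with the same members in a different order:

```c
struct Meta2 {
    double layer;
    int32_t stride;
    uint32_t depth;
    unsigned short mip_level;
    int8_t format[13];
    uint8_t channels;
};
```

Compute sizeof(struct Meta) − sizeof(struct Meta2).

8

@0: mip_level [2B, align 2] → 2
+6 pad (align 8)
@8: layer [8B, align 8] → 16
@16: stride [4B, align 4] → 20
@20: depth [4B, align 4] → 24
@24: format [13B, align 1] → 37
@37: channels [1B, align 1] → 38
+2 tail pad (align 8)
size 40, align 8
— Meta2 —
@0: layer [8B, align 8] → 8
@8: stride [4B, align 4] → 12
@12: depth [4B, align 4] → 16
@16: mip_level [2B, align 2] → 18
@18: format [13B, align 1] → 31
@31: channels [1B, align 1] → 32
size 32, align 8
40 − 32 = 8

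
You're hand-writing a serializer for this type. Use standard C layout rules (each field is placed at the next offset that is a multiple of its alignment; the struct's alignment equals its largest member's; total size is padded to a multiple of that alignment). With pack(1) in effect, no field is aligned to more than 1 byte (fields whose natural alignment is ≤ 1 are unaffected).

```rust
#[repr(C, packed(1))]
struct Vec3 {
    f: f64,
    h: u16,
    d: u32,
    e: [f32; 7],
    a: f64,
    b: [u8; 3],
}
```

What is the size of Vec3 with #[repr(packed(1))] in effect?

@0: f [8B, align 1] → 8
@8: h [2B, align 1] → 10
@10: d [4B, align 1] → 14
@14: e [28B, align 1] → 42
@42: a [8B, align 1] → 50
@50: b [3B, align 1] → 53
size 53, align 1

53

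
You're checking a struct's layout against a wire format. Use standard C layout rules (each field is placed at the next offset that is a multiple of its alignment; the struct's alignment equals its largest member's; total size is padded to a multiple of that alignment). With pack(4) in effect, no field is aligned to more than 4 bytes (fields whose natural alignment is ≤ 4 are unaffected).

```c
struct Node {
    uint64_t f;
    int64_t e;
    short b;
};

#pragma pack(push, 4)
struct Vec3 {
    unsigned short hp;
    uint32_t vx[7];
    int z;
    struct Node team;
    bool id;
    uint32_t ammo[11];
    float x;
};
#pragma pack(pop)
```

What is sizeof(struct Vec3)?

112

Node: @0: f [8B, align 8] → 8; @8: e [8B, align 8] → 16; @16: b [2B, align 2] → 18; +6 tail pad (align 8); size 24, align 8
@0: hp [2B, align 2] → 2
+2 pad (align 4)
@4: vx [28B, align 4] → 32
@32: z [4B, align 4] → 36
@36: team [24B, align 4] → 60
@60: id [1B, align 1] → 61
+3 pad (align 4)
@64: ammo [44B, align 4] → 108
@108: x [4B, align 4] → 112
size 112, align 4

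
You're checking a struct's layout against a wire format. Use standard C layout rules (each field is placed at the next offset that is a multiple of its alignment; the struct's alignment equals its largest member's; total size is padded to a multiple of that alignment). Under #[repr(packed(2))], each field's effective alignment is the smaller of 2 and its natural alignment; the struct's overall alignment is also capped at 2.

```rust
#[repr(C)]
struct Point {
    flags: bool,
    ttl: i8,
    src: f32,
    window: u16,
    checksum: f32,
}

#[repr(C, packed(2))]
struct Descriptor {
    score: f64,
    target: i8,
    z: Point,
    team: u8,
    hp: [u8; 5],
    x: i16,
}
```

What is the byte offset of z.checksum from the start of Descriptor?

Point: flags at 0 (size 1, align 1) → ends 1; ttl at 1 (size 1, align 1) → ends 2; pad 2 to align 4 for src; src at 4 (size 4, align 4) → ends 8; window at 8 (size 2, align 2) → ends 10; pad 2 to align 4 for checksum; checksum at 12 (size 4, align 4) → ends 16; total 16 bytes, alignment 4
score at 0 (size 8, align 2) → ends 8
target at 8 (size 1, align 1) → ends 9
pad 1 to align 2 for z
z at 10 (size 16, align 2) → ends 26
within Point: checksum at 12
10 + 12 = 22

22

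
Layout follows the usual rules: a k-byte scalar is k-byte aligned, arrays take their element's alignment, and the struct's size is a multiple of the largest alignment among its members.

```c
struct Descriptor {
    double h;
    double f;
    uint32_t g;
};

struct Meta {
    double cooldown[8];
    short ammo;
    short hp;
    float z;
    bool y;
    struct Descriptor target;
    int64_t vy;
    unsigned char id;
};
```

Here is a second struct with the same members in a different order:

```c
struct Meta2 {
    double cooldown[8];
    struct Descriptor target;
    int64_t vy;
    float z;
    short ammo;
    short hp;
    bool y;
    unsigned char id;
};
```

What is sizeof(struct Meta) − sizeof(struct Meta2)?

Descriptor: 0..8  h  (8B, 8-aligned); 8..16  f  (8B, 8-aligned); 16..20  g  (4B, 4-aligned); 20..24  -- tail padding (4B); sizeof = 24, alignof = 8
0..64  cooldown  (64B, 8-aligned)
64..66  ammo  (2B, 2-aligned)
66..68  hp  (2B, 2-aligned)
68..72  z  (4B, 4-aligned)
72..73  y  (1B, 1-aligned)
73..80  -- padding (7B)
80..104  target  (24B, 8-aligned)
104..112  vy  (8B, 8-aligned)
112..113  id  (1B, 1-aligned)
113..120  -- tail padding (7B)
sizeof = 120, alignof = 8
— Meta2 —
0..64  cooldown  (64B, 8-aligned)
64..88  target  (24B, 8-aligned)
88..96  vy  (8B, 8-aligned)
96..100  z  (4B, 4-aligned)
100..102  ammo  (2B, 2-aligned)
102..104  hp  (2B, 2-aligned)
104..105  y  (1B, 1-aligned)
105..106  id  (1B, 1-aligned)
106..112  -- tail padding (6B)
sizeof = 112, alignof = 8
120 − 112 = 8

8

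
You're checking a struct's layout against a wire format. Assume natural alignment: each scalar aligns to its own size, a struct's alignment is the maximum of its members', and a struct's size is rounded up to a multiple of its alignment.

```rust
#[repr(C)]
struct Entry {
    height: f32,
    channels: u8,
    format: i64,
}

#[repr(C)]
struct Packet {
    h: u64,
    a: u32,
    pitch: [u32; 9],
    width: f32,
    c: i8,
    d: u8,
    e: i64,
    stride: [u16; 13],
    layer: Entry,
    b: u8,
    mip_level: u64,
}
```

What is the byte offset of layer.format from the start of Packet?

Entry: 0..4  height  (4B, 4-aligned); 4..5  channels  (1B, 1-aligned); 5..8  -- padding (3B); 8..16  format  (8B, 8-aligned); sizeof = 16, alignof = 8
0..8  h  (8B, 8-aligned)
8..12  a  (4B, 4-aligned)
12..48  pitch  (36B, 4-aligned)
48..52  width  (4B, 4-aligned)
52..53  c  (1B, 1-aligned)
53..54  d  (1B, 1-aligned)
54..56  -- padding (2B)
56..64  e  (8B, 8-aligned)
64..90  stride  (26B, 2-aligned)
90..96  -- padding (6B)
96..112  layer  (16B, 8-aligned)
within Entry: format at 8
96 + 8 = 104

104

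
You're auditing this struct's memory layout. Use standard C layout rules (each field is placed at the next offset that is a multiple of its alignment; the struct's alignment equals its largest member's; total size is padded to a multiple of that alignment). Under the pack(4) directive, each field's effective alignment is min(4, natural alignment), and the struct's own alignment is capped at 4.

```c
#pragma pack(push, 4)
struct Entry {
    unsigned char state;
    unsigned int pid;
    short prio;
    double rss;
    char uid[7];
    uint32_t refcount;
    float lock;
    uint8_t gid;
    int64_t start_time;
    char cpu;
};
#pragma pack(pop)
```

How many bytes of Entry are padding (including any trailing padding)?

state at 0 (size 1, align 1) → ends 1
pad 3 to align 4 for pid
pid at 4 (size 4, align 4) → ends 8
prio at 8 (size 2, align 2) → ends 10
pad 2 to align 4 for rss
rss at 12 (size 8, align 4) → ends 20
uid at 20 (size 7, align 1) → ends 27
pad 1 to align 4 for refcount
refcount at 28 (size 4, align 4) → ends 32
lock at 32 (size 4, align 4) → ends 36
gid at 36 (size 1, align 1) → ends 37
pad 3 to align 4 for start_time
start_time at 40 (size 8, align 4) → ends 48
cpu at 48 (size 1, align 1) → ends 49
tail pad 3 to reach multiple of 4
total 52 bytes, alignment 4
data bytes 40, size 52 → padding 12

12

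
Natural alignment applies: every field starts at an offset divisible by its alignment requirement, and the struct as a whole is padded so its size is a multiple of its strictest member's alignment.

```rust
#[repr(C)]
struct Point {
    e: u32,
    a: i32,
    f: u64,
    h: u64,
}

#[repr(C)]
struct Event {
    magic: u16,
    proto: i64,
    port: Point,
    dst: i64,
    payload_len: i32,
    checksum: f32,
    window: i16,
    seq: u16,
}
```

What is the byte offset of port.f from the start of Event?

Point: @0: e [4B, align 4] → 4; @4: a [4B, align 4] → 8; @8: f [8B, align 8] → 16; @16: h [8B, align 8] → 24; size 24, align 8
@0: magic [2B, align 2] → 2
+6 pad (align 8)
@8: proto [8B, align 8] → 16
@16: port [24B, align 8] → 40
within Point: f at 8
16 + 8 = 24

24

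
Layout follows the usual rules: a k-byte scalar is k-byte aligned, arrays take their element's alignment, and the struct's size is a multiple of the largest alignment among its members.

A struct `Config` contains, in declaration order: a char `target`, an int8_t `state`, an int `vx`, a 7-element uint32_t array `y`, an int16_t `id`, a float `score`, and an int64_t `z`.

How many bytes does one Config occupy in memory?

0..1  target  (1B, 1-aligned)
1..2  state  (1B, 1-aligned)
2..4  -- padding (2B)
4..8  vx  (4B, 4-aligned)
8..36  y  (28B, 4-aligned)
36..38  id  (2B, 2-aligned)
38..40  -- padding (2B)
40..44  score  (4B, 4-aligned)
44..48  -- padding (4B)
48..56  z  (8B, 8-aligned)
sizeof = 56, alignof = 8

56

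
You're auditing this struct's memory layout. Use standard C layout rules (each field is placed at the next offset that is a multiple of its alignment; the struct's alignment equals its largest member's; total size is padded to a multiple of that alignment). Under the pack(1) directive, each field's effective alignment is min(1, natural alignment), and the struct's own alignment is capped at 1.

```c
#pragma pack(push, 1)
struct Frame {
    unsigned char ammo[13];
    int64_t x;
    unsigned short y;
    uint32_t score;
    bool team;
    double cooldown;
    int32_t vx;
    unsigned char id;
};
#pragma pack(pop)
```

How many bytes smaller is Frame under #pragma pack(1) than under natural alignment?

natural layout:
  ammo at 0 (size 13, align 1) → ends 13
  pad 3 to align 8 for x
  x at 16 (size 8, align 8) → ends 24
  y at 24 (size 2, align 2) → ends 26
  pad 2 to align 4 for score
  score at 28 (size 4, align 4) → ends 32
  team at 32 (size 1, align 1) → ends 33
  pad 7 to align 8 for cooldown
  cooldown at 40 (size 8, align 8) → ends 48
  vx at 48 (size 4, align 4) → ends 52
  id at 52 (size 1, align 1) → ends 53
  tail pad 3 to reach multiple of 8
  total 56 bytes, alignment 8
packed(1) layout:
  ammo at 0 (size 13, align 1) → ends 13
  x at 13 (size 8, align 1) → ends 21
  y at 21 (size 2, align 1) → ends 23
  score at 23 (size 4, align 1) → ends 27
  team at 27 (size 1, align 1) → ends 28
  cooldown at 28 (size 8, align 1) → ends 36
  vx at 36 (size 4, align 1) → ends 40
  id at 40 (size 1, align 1) → ends 41
  total 41 bytes, alignment 1
56 − 41 = 15

15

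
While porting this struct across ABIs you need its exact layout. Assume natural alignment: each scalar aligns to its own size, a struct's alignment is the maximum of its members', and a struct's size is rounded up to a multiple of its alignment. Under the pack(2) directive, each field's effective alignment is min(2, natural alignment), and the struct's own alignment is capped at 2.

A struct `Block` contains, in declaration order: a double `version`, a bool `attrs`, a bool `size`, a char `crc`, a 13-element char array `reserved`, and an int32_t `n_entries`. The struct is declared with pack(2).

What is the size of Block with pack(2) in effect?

28

version at 0 (size 8, align 2) → ends 8
attrs at 8 (size 1, align 1) → ends 9
size at 9 (size 1, align 1) → ends 10
crc at 10 (size 1, align 1) → ends 11
reserved at 11 (size 13, align 1) → ends 24
n_entries at 24 (size 4, align 2) → ends 28
total 28 bytes, alignment 2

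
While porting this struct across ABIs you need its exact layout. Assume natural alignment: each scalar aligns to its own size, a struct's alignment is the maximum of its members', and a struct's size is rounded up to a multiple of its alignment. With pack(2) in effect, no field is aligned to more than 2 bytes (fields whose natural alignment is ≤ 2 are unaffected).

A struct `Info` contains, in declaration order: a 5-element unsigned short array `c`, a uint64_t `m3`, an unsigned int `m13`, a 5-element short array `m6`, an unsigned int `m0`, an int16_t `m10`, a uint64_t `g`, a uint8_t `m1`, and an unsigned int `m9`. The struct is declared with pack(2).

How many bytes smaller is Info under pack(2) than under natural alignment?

12

natural layout:
  @0: c [10B, align 2] → 10
  +6 pad (align 8)
  @16: m3 [8B, align 8] → 24
  @24: m13 [4B, align 4] → 28
  @28: m6 [10B, align 2] → 38
  +2 pad (align 4)
  @40: m0 [4B, align 4] → 44
  @44: m10 [2B, align 2] → 46
  +2 pad (align 8)
  @48: g [8B, align 8] → 56
  @56: m1 [1B, align 1] → 57
  +3 pad (align 4)
  @60: m9 [4B, align 4] → 64
  size 64, align 8
packed(2) layout:
  @0: c [10B, align 2] → 10
  @10: m3 [8B, align 2] → 18
  @18: m13 [4B, align 2] → 22
  @22: m6 [10B, align 2] → 32
  @32: m0 [4B, align 2] → 36
  @36: m10 [2B, align 2] → 38
  @38: g [8B, align 2] → 46
  @46: m1 [1B, align 1] → 47
  +1 pad (align 2)
  @48: m9 [4B, align 2] → 52
  size 52, align 2
64 − 52 = 12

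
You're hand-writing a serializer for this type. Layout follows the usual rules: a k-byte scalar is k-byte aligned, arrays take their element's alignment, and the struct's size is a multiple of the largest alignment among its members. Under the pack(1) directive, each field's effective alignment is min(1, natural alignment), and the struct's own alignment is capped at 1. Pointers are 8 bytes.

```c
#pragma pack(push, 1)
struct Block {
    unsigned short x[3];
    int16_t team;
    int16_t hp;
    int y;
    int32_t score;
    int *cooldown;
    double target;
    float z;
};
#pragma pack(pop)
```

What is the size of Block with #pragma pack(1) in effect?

38

0..6  x  (6B, 1-aligned)
6..8  team  (2B, 1-aligned)
8..10  hp  (2B, 1-aligned)
10..14  y  (4B, 1-aligned)
14..18  score  (4B, 1-aligned)
18..26  cooldown  (8B, 1-aligned)
26..34  target  (8B, 1-aligned)
34..38  z  (4B, 1-aligned)
sizeof = 38, alignof = 1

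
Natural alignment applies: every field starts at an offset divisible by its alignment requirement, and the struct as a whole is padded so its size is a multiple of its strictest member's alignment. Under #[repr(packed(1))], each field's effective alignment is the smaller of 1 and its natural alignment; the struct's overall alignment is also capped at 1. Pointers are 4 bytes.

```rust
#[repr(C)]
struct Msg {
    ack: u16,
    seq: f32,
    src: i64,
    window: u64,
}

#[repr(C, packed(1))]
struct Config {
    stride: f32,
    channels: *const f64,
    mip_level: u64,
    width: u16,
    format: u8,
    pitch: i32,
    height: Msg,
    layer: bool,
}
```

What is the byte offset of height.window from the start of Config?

Msg: @0: ack [2B, align 2] → 2; +2 pad (align 4); @4: seq [4B, align 4] → 8; @8: src [8B, align 8] → 16; @16: window [8B, align 8] → 24; size 24, align 8
@0: stride [4B, align 1] → 4
@4: channels [4B, align 1] → 8
@8: mip_level [8B, align 1] → 16
@16: width [2B, align 1] → 18
@18: format [1B, align 1] → 19
@19: pitch [4B, align 1] → 23
@23: height [24B, align 1] → 47
within Msg: window at 16
23 + 16 = 39

39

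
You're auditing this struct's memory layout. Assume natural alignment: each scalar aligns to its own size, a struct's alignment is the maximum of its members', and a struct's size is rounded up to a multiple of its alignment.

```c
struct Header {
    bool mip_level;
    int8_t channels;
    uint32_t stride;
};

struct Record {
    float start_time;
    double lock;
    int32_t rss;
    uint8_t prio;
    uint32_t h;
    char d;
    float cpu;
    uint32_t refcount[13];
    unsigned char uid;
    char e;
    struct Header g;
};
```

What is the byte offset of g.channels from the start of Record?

Header: @0: mip_level [1B, align 1] → 1; @1: channels [1B, align 1] → 2; +2 pad (align 4); @4: stride [4B, align 4] → 8; size 8, align 4
@0: start_time [4B, align 4] → 4
+4 pad (align 8)
@8: lock [8B, align 8] → 16
@16: rss [4B, align 4] → 20
@20: prio [1B, align 1] → 21
+3 pad (align 4)
@24: h [4B, align 4] → 28
@28: d [1B, align 1] → 29
+3 pad (align 4)
@32: cpu [4B, align 4] → 36
@36: refcount [52B, align 4] → 88
@88: uid [1B, align 1] → 89
@89: e [1B, align 1] → 90
+2 pad (align 4)
@92: g [8B, align 4] → 100
within Header: channels at 1
92 + 1 = 93

93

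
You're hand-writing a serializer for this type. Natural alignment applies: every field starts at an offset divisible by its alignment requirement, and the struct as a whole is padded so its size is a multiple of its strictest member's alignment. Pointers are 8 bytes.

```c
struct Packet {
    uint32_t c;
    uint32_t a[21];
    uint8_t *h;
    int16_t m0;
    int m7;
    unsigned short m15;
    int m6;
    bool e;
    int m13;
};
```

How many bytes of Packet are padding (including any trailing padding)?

7

0..4  c  (4B, 4-aligned)
4..88  a  (84B, 4-aligned)
88..96  h  (8B, 8-aligned)
96..98  m0  (2B, 2-aligned)
98..100  -- padding (2B)
100..104  m7  (4B, 4-aligned)
104..106  m15  (2B, 2-aligned)
106..108  -- padding (2B)
108..112  m6  (4B, 4-aligned)
112..113  e  (1B, 1-aligned)
113..116  -- padding (3B)
116..120  m13  (4B, 4-aligned)
sizeof = 120, alignof = 8
data bytes 113, size 120 → padding 7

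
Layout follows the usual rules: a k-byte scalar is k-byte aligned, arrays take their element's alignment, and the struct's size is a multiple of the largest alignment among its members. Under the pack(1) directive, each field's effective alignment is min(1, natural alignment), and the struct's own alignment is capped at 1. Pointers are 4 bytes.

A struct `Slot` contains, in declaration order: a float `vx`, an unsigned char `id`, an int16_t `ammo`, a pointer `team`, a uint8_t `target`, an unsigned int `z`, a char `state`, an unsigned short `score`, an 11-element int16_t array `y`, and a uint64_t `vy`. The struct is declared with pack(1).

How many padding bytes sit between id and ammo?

0

0..4  vx  (4B, 1-aligned)
4..5  id  (1B, 1-aligned)
5..7  ammo  (2B, 1-aligned)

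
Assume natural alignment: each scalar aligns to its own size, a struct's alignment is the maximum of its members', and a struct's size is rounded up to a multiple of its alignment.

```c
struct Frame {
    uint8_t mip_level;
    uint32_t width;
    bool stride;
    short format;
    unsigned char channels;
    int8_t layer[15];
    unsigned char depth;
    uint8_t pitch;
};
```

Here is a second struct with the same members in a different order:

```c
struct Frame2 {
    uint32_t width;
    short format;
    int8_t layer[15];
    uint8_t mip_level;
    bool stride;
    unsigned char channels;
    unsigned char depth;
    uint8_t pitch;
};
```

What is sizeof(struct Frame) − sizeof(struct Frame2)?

4

@0: mip_level [1B, align 1] → 1
+3 pad (align 4)
@4: width [4B, align 4] → 8
@8: stride [1B, align 1] → 9
+1 pad (align 2)
@10: format [2B, align 2] → 12
@12: channels [1B, align 1] → 13
@13: layer [15B, align 1] → 28
@28: depth [1B, align 1] → 29
@29: pitch [1B, align 1] → 30
+2 tail pad (align 4)
size 32, align 4
— Frame2 —
@0: width [4B, align 4] → 4
@4: format [2B, align 2] → 6
@6: layer [15B, align 1] → 21
@21: mip_level [1B, align 1] → 22
@22: stride [1B, align 1] → 23
@23: channels [1B, align 1] → 24
@24: depth [1B, align 1] → 25
@25: pitch [1B, align 1] → 26
+2 tail pad (align 4)
size 28, align 4
32 − 28 = 4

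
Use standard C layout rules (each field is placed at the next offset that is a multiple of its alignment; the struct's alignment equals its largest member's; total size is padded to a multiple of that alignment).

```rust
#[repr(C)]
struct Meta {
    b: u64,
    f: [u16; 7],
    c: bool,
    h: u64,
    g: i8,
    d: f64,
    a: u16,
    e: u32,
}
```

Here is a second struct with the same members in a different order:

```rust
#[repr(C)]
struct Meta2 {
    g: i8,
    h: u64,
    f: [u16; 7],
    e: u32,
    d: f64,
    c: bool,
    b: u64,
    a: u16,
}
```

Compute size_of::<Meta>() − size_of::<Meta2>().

b at 0 (size 8, align 8) → ends 8
f at 8 (size 14, align 2) → ends 22
c at 22 (size 1, align 1) → ends 23
pad 1 to align 8 for h
h at 24 (size 8, align 8) → ends 32
g at 32 (size 1, align 1) → ends 33
pad 7 to align 8 for d
d at 40 (size 8, align 8) → ends 48
a at 48 (size 2, align 2) → ends 50
pad 2 to align 4 for e
e at 52 (size 4, align 4) → ends 56
total 56 bytes, alignment 8
— Meta2 —
g at 0 (size 1, align 1) → ends 1
pad 7 to align 8 for h
h at 8 (size 8, align 8) → ends 16
f at 16 (size 14, align 2) → ends 30
pad 2 to align 4 for e
e at 32 (size 4, align 4) → ends 36
pad 4 to align 8 for d
d at 40 (size 8, align 8) → ends 48
c at 48 (size 1, align 1) → ends 49
pad 7 to align 8 for b
b at 56 (size 8, align 8) → ends 64
a at 64 (size 2, align 2) → ends 66
tail pad 6 to reach multiple of 8
total 72 bytes, alignment 8
56 − 72 = -16

-16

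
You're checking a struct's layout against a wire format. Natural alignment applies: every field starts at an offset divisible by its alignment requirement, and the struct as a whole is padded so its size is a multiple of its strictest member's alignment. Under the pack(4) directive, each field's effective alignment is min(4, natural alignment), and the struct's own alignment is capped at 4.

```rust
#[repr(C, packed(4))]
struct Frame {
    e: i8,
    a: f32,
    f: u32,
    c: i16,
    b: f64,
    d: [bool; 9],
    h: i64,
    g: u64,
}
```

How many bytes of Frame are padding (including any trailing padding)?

0..1  e  (1B, 1-aligned)
1..4  -- padding (3B)
4..8  a  (4B, 4-aligned)
8..12  f  (4B, 4-aligned)
12..14  c  (2B, 2-aligned)
14..16  -- padding (2B)
16..24  b  (8B, 4-aligned)
24..33  d  (9B, 1-aligned)
33..36  -- padding (3B)
36..44  h  (8B, 4-aligned)
44..52  g  (8B, 4-aligned)
sizeof = 52, alignof = 4
data bytes 44, size 52 → padding 8

8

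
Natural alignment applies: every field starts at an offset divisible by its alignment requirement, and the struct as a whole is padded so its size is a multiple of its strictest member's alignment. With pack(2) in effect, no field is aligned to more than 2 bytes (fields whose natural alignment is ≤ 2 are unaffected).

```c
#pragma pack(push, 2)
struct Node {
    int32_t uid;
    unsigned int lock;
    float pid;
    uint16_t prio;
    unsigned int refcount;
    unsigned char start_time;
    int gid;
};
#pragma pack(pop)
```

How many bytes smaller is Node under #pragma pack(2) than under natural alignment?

4

natural layout:
  @0: uid [4B, align 4] → 4
  @4: lock [4B, align 4] → 8
  @8: pid [4B, align 4] → 12
  @12: prio [2B, align 2] → 14
  +2 pad (align 4)
  @16: refcount [4B, align 4] → 20
  @20: start_time [1B, align 1] → 21
  +3 pad (align 4)
  @24: gid [4B, align 4] → 28
  size 28, align 4
packed(2) layout:
  @0: uid [4B, align 2] → 4
  @4: lock [4B, align 2] → 8
  @8: pid [4B, align 2] → 12
  @12: prio [2B, align 2] → 14
  @14: refcount [4B, align 2] → 18
  @18: start_time [1B, align 1] → 19
  +1 pad (align 2)
  @20: gid [4B, align 2] → 24
  size 24, align 2
28 − 24 = 4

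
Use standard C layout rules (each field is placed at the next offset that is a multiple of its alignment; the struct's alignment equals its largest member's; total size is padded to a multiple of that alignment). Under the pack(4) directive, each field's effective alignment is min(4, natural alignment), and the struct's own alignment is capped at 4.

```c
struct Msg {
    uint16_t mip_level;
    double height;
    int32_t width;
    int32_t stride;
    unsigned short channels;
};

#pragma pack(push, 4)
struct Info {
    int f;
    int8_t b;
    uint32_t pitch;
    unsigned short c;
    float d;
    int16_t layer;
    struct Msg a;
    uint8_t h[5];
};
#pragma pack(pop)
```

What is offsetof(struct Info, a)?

24

Msg: @0: mip_level [2B, align 2] → 2; +6 pad (align 8); @8: height [8B, align 8] → 16; @16: width [4B, align 4] → 20; @20: stride [4B, align 4] → 24; @24: channels [2B, align 2] → 26; +6 tail pad (align 8); size 32, align 8
@0: f [4B, align 4] → 4
@4: b [1B, align 1] → 5
+3 pad (align 4)
@8: pitch [4B, align 4] → 12
@12: c [2B, align 2] → 14
+2 pad (align 4)
@16: d [4B, align 4] → 20
@20: layer [2B, align 2] → 22
+2 pad (align 4)
@24: a [32B, align 4] → 56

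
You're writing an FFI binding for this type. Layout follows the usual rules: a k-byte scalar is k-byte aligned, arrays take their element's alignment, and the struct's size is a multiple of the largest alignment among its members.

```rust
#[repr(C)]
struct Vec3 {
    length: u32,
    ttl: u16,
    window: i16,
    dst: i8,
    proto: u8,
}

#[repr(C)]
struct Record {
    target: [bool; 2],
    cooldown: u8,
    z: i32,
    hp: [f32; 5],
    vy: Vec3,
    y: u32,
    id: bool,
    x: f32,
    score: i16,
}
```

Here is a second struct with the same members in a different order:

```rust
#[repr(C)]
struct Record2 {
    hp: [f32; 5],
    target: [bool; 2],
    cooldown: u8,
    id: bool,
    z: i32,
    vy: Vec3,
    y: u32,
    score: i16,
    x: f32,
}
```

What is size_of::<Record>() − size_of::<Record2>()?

Vec3: length at 0 (size 4, align 4) → ends 4; ttl at 4 (size 2, align 2) → ends 6; window at 6 (size 2, align 2) → ends 8; dst at 8 (size 1, align 1) → ends 9; proto at 9 (size 1, align 1) → ends 10; tail pad 2 to reach multiple of 4; total 12 bytes, alignment 4
target at 0 (size 2, align 1) → ends 2
cooldown at 2 (size 1, align 1) → ends 3
pad 1 to align 4 for z
z at 4 (size 4, align 4) → ends 8
hp at 8 (size 20, align 4) → ends 28
vy at 28 (size 12, align 4) → ends 40
y at 40 (size 4, align 4) → ends 44
id at 44 (size 1, align 1) → ends 45
pad 3 to align 4 for x
x at 48 (size 4, align 4) → ends 52
score at 52 (size 2, align 2) → ends 54
tail pad 2 to reach multiple of 4
total 56 bytes, alignment 4
— Record2 —
hp at 0 (size 20, align 4) → ends 20
target at 20 (size 2, align 1) → ends 22
cooldown at 22 (size 1, align 1) → ends 23
id at 23 (size 1, align 1) → ends 24
z at 24 (size 4, align 4) → ends 28
vy at 28 (size 12, align 4) → ends 40
y at 40 (size 4, align 4) → ends 44
score at 44 (size 2, align 2) → ends 46
pad 2 to align 4 for x
x at 48 (size 4, align 4) → ends 52
total 52 bytes, alignment 4
56 − 52 = 4

4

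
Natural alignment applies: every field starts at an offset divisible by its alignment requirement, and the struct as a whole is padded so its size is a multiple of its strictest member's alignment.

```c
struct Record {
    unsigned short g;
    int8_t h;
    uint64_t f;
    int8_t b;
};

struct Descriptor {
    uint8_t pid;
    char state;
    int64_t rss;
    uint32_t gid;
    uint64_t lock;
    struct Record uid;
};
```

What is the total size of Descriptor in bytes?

56

Record: g at 0 (size 2, align 2) → ends 2; h at 2 (size 1, align 1) → ends 3; pad 5 to align 8 for f; f at 8 (size 8, align 8) → ends 16; b at 16 (size 1, align 1) → ends 17; tail pad 7 to reach multiple of 8; total 24 bytes, alignment 8
pid at 0 (size 1, align 1) → ends 1
state at 1 (size 1, align 1) → ends 2
pad 6 to align 8 for rss
rss at 8 (size 8, align 8) → ends 16
gid at 16 (size 4, align 4) → ends 20
pad 4 to align 8 for lock
lock at 24 (size 8, align 8) → ends 32
uid at 32 (size 24, align 8) → ends 56
total 56 bytes, alignment 8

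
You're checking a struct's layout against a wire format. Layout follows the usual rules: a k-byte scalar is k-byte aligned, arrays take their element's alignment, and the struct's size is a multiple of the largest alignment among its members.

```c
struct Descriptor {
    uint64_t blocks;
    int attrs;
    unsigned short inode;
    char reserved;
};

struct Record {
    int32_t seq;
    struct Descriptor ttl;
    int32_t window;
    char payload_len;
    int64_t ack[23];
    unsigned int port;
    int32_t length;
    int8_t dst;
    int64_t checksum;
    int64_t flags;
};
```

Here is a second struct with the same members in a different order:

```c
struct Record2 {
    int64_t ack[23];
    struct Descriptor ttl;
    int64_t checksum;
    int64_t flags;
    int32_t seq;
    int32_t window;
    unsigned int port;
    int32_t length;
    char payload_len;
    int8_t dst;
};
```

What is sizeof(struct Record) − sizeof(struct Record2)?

Descriptor: blocks at 0 (size 8, align 8) → ends 8; attrs at 8 (size 4, align 4) → ends 12; inode at 12 (size 2, align 2) → ends 14; reserved at 14 (size 1, align 1) → ends 15; tail pad 1 to reach multiple of 8; total 16 bytes, alignment 8
seq at 0 (size 4, align 4) → ends 4
pad 4 to align 8 for ttl
ttl at 8 (size 16, align 8) → ends 24
window at 24 (size 4, align 4) → ends 28
payload_len at 28 (size 1, align 1) → ends 29
pad 3 to align 8 for ack
ack at 32 (size 184, align 8) → ends 216
port at 216 (size 4, align 4) → ends 220
length at 220 (size 4, align 4) → ends 224
dst at 224 (size 1, align 1) → ends 225
pad 7 to align 8 for checksum
checksum at 232 (size 8, align 8) → ends 240
flags at 240 (size 8, align 8) → ends 248
total 248 bytes, alignment 8
— Record2 —
ack at 0 (size 184, align 8) → ends 184
ttl at 184 (size 16, align 8) → ends 200
checksum at 200 (size 8, align 8) → ends 208
flags at 208 (size 8, align 8) → ends 216
seq at 216 (size 4, align 4) → ends 220
window at 220 (size 4, align 4) → ends 224
port at 224 (size 4, align 4) → ends 228
length at 228 (size 4, align 4) → ends 232
payload_len at 232 (size 1, align 1) → ends 233
dst at 233 (size 1, align 1) → ends 234
tail pad 6 to reach multiple of 8
total 240 bytes, alignment 8
248 − 240 = 8

8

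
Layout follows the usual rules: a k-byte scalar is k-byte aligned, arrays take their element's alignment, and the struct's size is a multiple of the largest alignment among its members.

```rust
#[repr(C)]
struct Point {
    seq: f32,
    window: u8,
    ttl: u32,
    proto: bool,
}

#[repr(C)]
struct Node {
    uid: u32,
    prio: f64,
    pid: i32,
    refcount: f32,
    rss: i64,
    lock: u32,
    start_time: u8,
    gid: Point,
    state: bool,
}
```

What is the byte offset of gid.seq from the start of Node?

40

Point: @0: seq [4B, align 4] → 4; @4: window [1B, align 1] → 5; +3 pad (align 4); @8: ttl [4B, align 4] → 12; @12: proto [1B, align 1] → 13; +3 tail pad (align 4); size 16, align 4
@0: uid [4B, align 4] → 4
+4 pad (align 8)
@8: prio [8B, align 8] → 16
@16: pid [4B, align 4] → 20
@20: refcount [4B, align 4] → 24
@24: rss [8B, align 8] → 32
@32: lock [4B, align 4] → 36
@36: start_time [1B, align 1] → 37
+3 pad (align 4)
@40: gid [16B, align 4] → 56
within Point: seq at 0
40 + 0 = 40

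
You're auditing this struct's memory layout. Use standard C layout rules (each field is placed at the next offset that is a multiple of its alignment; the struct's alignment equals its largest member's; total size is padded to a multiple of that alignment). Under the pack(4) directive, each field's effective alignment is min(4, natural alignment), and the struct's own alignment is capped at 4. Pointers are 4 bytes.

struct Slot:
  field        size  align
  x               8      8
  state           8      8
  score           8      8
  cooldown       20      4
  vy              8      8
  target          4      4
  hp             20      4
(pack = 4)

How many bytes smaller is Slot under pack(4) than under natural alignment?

natural layout:
  @0: x [8B, align 8] → 8
  @8: state [8B, align 8] → 16
  @16: score [8B, align 8] → 24
  @24: cooldown [20B, align 4] → 44
  +4 pad (align 8)
  @48: vy [8B, align 8] → 56
  @56: target [4B, align 4] → 60
  @60: hp [20B, align 4] → 80
  size 80, align 8
packed(4) layout:
  @0: x [8B, align 4] → 8
  @8: state [8B, align 4] → 16
  @16: score [8B, align 4] → 24
  @24: cooldown [20B, align 4] → 44
  @44: vy [8B, align 4] → 52
  @52: target [4B, align 4] → 56
  @56: hp [20B, align 4] → 76
  size 76, align 4
80 − 76 = 4

4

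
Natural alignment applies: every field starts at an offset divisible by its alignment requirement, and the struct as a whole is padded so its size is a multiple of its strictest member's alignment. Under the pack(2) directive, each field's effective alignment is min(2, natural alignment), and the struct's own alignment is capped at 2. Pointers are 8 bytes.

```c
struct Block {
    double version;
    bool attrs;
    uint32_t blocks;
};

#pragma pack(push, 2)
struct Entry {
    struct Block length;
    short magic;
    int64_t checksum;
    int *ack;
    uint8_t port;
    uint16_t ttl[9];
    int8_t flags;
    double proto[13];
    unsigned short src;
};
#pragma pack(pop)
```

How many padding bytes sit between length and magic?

0

Block: @0: version [8B, align 8] → 8; @8: attrs [1B, align 1] → 9; +3 pad (align 4); @12: blocks [4B, align 4] → 16; size 16, align 8
@0: length [16B, align 2] → 16
@16: magic [2B, align 2] → 18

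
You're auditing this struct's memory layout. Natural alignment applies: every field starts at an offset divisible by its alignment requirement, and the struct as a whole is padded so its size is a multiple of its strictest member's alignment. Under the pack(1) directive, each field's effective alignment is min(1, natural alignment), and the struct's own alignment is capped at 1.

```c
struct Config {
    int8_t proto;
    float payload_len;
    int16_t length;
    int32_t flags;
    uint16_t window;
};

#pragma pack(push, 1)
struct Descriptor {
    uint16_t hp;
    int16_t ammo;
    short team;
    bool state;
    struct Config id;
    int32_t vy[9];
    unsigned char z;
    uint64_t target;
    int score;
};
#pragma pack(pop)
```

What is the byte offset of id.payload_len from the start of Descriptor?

11

Config: 0..1  proto  (1B, 1-aligned); 1..4  -- padding (3B); 4..8  payload_len  (4B, 4-aligned); 8..10  length  (2B, 2-aligned); 10..12  -- padding (2B); 12..16  flags  (4B, 4-aligned); 16..18  window  (2B, 2-aligned); 18..20  -- tail padding (2B); sizeof = 20, alignof = 4
0..2  hp  (2B, 1-aligned)
2..4  ammo  (2B, 1-aligned)
4..6  team  (2B, 1-aligned)
6..7  state  (1B, 1-aligned)
7..27  id  (20B, 1-aligned)
within Config: payload_len at 4
7 + 4 = 11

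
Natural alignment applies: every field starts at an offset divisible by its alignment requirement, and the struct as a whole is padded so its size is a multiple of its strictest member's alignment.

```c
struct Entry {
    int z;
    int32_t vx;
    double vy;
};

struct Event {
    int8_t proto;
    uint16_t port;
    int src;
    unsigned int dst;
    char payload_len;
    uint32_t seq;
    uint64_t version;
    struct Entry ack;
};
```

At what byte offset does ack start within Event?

32

Entry: z at 0 (size 4, align 4) → ends 4; vx at 4 (size 4, align 4) → ends 8; vy at 8 (size 8, align 8) → ends 16; total 16 bytes, alignment 8
proto at 0 (size 1, align 1) → ends 1
pad 1 to align 2 for port
port at 2 (size 2, align 2) → ends 4
src at 4 (size 4, align 4) → ends 8
dst at 8 (size 4, align 4) → ends 12
payload_len at 12 (size 1, align 1) → ends 13
pad 3 to align 4 for seq
seq at 16 (size 4, align 4) → ends 20
pad 4 to align 8 for version
version at 24 (size 8, align 8) → ends 32
ack at 32 (size 16, align 8) → ends 48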